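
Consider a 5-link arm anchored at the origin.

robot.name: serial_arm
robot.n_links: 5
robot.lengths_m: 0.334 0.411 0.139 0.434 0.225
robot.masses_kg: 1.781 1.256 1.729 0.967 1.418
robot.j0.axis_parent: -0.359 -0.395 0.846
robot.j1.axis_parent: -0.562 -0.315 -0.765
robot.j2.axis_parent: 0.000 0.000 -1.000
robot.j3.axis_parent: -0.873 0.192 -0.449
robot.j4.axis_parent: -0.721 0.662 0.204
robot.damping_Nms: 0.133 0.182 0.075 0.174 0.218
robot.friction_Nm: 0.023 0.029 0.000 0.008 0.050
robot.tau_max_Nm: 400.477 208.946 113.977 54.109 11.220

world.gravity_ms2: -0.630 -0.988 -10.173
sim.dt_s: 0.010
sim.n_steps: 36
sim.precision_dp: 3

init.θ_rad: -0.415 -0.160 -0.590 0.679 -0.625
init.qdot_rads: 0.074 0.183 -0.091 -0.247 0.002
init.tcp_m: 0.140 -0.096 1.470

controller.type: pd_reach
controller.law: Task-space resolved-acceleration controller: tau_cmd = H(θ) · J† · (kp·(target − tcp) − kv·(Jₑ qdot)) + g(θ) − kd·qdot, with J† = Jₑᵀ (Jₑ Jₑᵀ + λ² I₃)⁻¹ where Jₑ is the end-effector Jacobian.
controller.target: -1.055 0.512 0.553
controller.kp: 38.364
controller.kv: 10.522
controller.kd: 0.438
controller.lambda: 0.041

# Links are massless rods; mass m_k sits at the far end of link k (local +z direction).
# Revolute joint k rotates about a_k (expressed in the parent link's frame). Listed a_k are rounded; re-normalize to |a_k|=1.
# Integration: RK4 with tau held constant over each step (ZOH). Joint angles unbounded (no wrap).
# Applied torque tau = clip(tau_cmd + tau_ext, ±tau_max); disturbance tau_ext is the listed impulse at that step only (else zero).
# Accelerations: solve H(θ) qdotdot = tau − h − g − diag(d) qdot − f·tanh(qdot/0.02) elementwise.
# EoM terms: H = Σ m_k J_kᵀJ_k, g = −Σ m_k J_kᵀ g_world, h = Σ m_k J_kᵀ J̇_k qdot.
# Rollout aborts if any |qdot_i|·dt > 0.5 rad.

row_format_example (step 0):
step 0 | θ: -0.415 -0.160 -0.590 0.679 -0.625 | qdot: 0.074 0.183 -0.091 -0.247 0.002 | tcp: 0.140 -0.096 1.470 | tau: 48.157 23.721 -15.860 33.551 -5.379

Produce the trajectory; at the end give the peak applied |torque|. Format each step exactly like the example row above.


step 1 | θ: -0.414 -0.162 -0.595 0.686 -0.634 | qdot: 0.115 -0.595 -0.841 1.732 -1.780 | tcp: 0.137 -0.094 1.469 | tau: 43.949 22.143 -13.957 29.171 -3.947
step 2 | θ: -0.413 -0.171 -0.607 0.712 -0.657 | qdot: 0.113 -1.180 -1.607 3.319 -2.850 | tcp: 0.130 -0.091 1.465 | tau: 40.844 20.742 -12.651 25.391 -2.944
step 3 | θ: -0.412 -0.185 -0.626 0.751 -0.689 | qdot: 0.093 -1.603 -2.274 4.567 -3.352 | tcp: 0.120 -0.085 1.459 | tau: 38.413 19.397 -11.781 22.052 -2.228
step 4 | θ: -0.411 -0.202 -0.652 0.802 -0.723 | qdot: 0.062 -1.884 -2.818 5.529 -3.424 | tcp: 0.107 -0.077 1.450 | tau: 36.368 18.077 -11.179 19.028 -1.703
step 5 | θ: -0.411 -0.222 -0.683 0.861 -0.756 | qdot: 0.026 -2.044 -3.251 6.254 -3.181 | tcp: 0.092 -0.068 1.439 | tau: 34.554 16.808 -10.701 16.217 -1.308
step 6 | θ: -0.411 -0.243 -0.717 0.926 -0.785 | qdot: -0.008 -2.106 -3.593 6.783 -2.721 | tcp: 0.075 -0.057 1.427 | tau: 32.905 15.643 -10.240 13.545 -1.001
step 7 | θ: -0.411 -0.264 -0.754 0.996 -0.809 | qdot: -0.032 -2.091 -3.866 7.145 -2.121 | tcp: 0.056 -0.046 1.413 | tau: 31.401 14.629 -9.722 10.963 -0.761
step 8 | θ: -0.411 -0.284 -0.794 1.068 -0.827 | qdot: -0.041 -2.015 -4.090 7.364 -1.444 | tcp: 0.035 -0.033 1.398 | tau: 30.037 13.799 -9.101 8.442 -0.574
step 9 | θ: -0.412 -0.304 -0.836 1.142 -0.838 | qdot: -0.029 -1.891 -4.276 7.460 -0.740 | tcp: 0.013 -0.020 1.381 | tau: 28.810 13.167 -8.358 5.973 -0.433
step 10 | θ: -0.412 -0.322 -0.880 1.217 -0.842 | qdot: 0.005 -1.731 -4.436 7.449 -0.045 | tcp: -0.010 -0.005 1.362 | tau: 27.709 12.731 -7.489 3.561 -0.333
step 11 | θ: -0.412 -0.338 -0.925 1.291 -0.839 | qdot: 0.059 -1.534 -4.577 7.347 0.578 | tcp: -0.034 0.009 1.343 | tau: 26.780 12.533 -6.492 1.233 -0.248
step 12 | θ: -0.411 -0.353 -0.971 1.364 -0.831 | qdot: 0.140 -1.320 -4.695 7.171 1.143 | tcp: -0.058 0.023 1.322 | tau: 25.934 12.492 -5.398 -0.999 -0.198
step 13 | θ: -0.409 -0.365 -1.018 1.434 -0.817 | qdot: 0.247 -1.093 -4.793 6.934 1.639 | tcp: -0.084 0.038 1.299 | tau: 25.128 12.567 -4.233 -3.106 -0.180
step 14 | θ: -0.406 -0.374 -1.067 1.502 -0.798 | qdot: 0.378 -0.858 -4.869 6.648 2.058 | tcp: -0.110 0.052 1.276 | tau: 24.338 12.725 -3.021 -5.061 -0.186
step 15 | θ: -0.401 -0.382 -1.116 1.567 -0.776 | qdot: 0.530 -0.618 -4.920 6.327 2.394 | tcp: -0.136 0.066 1.252 | tau: 23.533 12.934 -1.789 -6.837 -0.208
step 16 | θ: -0.395 -0.387 -1.165 1.628 -0.751 | qdot: 0.701 -0.377 -4.943 5.978 2.646 | tcp: -0.162 0.080 1.227 | tau: 22.686 13.157 -0.566 -8.414 -0.239
step 17 | θ: -0.387 -0.389 -1.214 1.686 -0.723 | qdot: 0.890 -0.140 -4.931 5.613 2.818 | tcp: -0.187 0.093 1.202 | tau: 21.769 13.356 0.622 -9.778 -0.271
step 18 | θ: -0.377 -0.389 -1.263 1.740 -0.695 | qdot: 1.096 0.087 -4.876 5.238 2.914 | tcp: -0.213 0.105 1.176 | tau: 20.757 13.497 1.748 -10.925 -0.300
step 19 | θ: -0.365 -0.388 -1.312 1.791 -0.666 | qdot: 1.322 0.293 -4.766 4.860 2.943 | tcp: -0.238 0.117 1.150 | tau: 19.630 13.549 2.787 -11.858 -0.321
step 20 | θ: -0.350 -0.384 -1.358 1.838 -0.636 | qdot: 1.558 0.487 -4.610 4.482 2.908 | tcp: -0.263 0.128 1.124 | tau: 18.366 13.472 3.723 -12.584 -0.330
step 21 | θ: -0.334 -0.378 -1.404 1.881 -0.608 | qdot: 1.801 0.663 -4.402 4.107 2.817 | tcp: -0.287 0.139 1.099 | tau: 16.950 13.234 4.539 -13.121 -0.328
step 22 | θ: -0.314 -0.370 -1.446 1.920 -0.580 | qdot: 2.049 0.819 -4.142 3.736 2.679 | tcp: -0.311 0.149 1.073 | tau: 15.370 12.808 5.221 -13.490 -0.314
step 23 | θ: -0.293 -0.362 -1.486 1.955 -0.554 | qdot: 2.296 0.954 -3.831 3.371 2.502 | tcp: -0.334 0.158 1.048 | tau: 13.619 12.171 5.760 -13.715 -0.293
step 24 | θ: -0.269 -0.351 -1.523 1.987 -0.530 | qdot: 2.538 1.072 -3.475 3.012 2.295 | tcp: -0.357 0.167 1.024 | tau: 11.696 11.307 6.152 -13.823 -0.267
step 25 | θ: -0.242 -0.340 -1.556 2.015 -0.508 | qdot: 2.766 1.174 -3.085 2.657 2.065 | tcp: -0.379 0.176 1.000 | tau: 9.606 10.207 6.397 -13.841 -0.242
step 26 | θ: -0.213 -0.328 -1.584 2.040 -0.489 | qdot: 2.974 1.269 -2.672 2.305 1.821 | tcp: -0.400 0.184 0.978 | tau: 7.359 8.869 6.503 -13.792 -0.222
step 27 | θ: -0.183 -0.315 -1.609 2.062 -0.472 | qdot: 3.152 1.361 -2.251 1.955 1.572 | tcp: -0.421 0.193 0.956 | tau: 4.976 7.304 6.480 -13.700 -0.213
step 28 | θ: -0.151 -0.301 -1.630 2.079 -0.457 | qdot: 3.295 1.460 -1.840 1.606 1.324 | tcp: -0.441 0.201 0.935 | tau: 2.484 5.530 6.344 -13.582 -0.220
step 29 | θ: -0.117 -0.285 -1.646 2.094 -0.445 | qdot: 3.395 1.570 -1.453 1.257 1.085 | tcp: -0.461 0.209 0.914 | tau: -0.085 3.579 6.110 -13.455 -0.244
step 30 | θ: -0.083 -0.269 -1.659 2.105 -0.436 | qdot: 3.451 1.695 -1.102 0.909 0.863 | tcp: -0.481 0.216 0.895 | tau: -2.691 1.488 5.800 -13.329 -0.291
step 31 | θ: -0.048 -0.251 -1.668 2.112 -0.428 | qdot: 3.462 1.835 -0.797 0.563 0.661 | tcp: -0.500 0.224 0.876 | tau: -5.294 -0.698 5.430 -13.211 -0.360
step 32 | θ: -0.014 -0.232 -1.675 2.116 -0.422 | qdot: 3.431 1.989 -0.542 0.223 0.485 | tcp: -0.519 0.232 0.859 | tau: -7.856 -2.929 5.019 -13.106 -0.451
step 33 | θ: 0.020 -0.212 -1.680 2.116 -0.418 | qdot: 3.366 2.147 -0.335 -0.106 0.334 | tcp: -0.538 0.241 0.842 | tau: -10.340 -5.159 4.581 -13.016 -0.563
step 34 | θ: 0.053 -0.189 -1.682 2.114 -0.415 | qdot: 3.276 2.303 -0.169 -0.420 0.209 | tcp: -0.557 0.249 0.826 | tau: -12.719 -7.342 4.129 -12.943 -0.691
step 35 | θ: 0.086 -0.166 -1.683 2.108 -0.414 | qdot: 3.168 2.447 -0.039 -0.714 0.110 | tcp: -0.575 0.257 0.810 | tau: -14.971 -9.443 3.674 -12.884 -0.832
step 36 | θ: 0.117 -0.140 -1.683 2.100 -0.413 | qdot: 3.051 2.572 0.065 -0.984 0.032 | tcp: -0.593 0.265 0.796
max |tau| (N·m): 48.157


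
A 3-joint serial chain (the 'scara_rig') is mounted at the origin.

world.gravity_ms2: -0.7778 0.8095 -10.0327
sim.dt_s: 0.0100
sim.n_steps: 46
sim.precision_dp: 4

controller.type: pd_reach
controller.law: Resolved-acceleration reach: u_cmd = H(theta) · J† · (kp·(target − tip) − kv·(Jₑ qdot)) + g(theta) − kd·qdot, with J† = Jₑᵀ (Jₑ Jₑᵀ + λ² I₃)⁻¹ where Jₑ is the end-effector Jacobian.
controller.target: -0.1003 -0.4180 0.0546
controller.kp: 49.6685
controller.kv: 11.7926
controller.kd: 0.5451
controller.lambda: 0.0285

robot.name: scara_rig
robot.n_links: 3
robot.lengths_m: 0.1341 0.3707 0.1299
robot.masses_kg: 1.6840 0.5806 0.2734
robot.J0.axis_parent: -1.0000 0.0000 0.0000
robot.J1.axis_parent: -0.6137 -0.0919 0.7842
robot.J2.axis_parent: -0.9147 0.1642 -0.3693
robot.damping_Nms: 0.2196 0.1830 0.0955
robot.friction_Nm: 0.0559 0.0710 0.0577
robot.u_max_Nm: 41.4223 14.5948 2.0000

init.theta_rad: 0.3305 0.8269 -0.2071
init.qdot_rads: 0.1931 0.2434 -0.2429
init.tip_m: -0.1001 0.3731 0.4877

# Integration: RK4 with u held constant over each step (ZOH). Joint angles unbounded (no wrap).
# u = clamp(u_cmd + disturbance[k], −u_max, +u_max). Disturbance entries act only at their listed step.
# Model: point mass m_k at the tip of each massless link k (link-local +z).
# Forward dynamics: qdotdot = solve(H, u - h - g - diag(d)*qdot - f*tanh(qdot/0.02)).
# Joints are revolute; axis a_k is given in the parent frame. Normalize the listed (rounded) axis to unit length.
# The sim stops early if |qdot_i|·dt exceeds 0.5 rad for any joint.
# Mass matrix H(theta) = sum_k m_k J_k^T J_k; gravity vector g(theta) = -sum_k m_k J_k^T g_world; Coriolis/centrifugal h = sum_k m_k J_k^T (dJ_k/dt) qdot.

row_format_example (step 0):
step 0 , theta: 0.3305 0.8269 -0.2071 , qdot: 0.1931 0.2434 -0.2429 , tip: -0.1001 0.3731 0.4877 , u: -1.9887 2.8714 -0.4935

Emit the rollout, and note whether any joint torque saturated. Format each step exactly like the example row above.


step 1 , theta: 0.3313 0.8377 -0.2261 , qdot: -0.0356 1.8553 -3.2995 , tip: -0.1010 0.3735 0.4866 , u: -0.8329 2.3047 1.1794
step 2 , theta: 0.3299 0.8567 -0.2356 , qdot: -0.2241 1.9968 0.9880 , tip: -0.1041 0.3747 0.4842 , u: -1.7975 1.6503 -1.3254
step 3 , theta: 0.3278 0.8843 -0.2573 , qdot: -0.1941 3.4322 -4.7980 , tip: -0.1081 0.3758 0.4813 , u: -0.7918 1.5593 1.9353
step 4 , theta: 0.3253 0.9143 -0.2624 , qdot: -0.3079 2.6637 3.0811 , tip: -0.1137 0.3781 0.4770 , u: -2.6132 1.1259 -2.0000
step 5 , theta: 0.3228 0.9499 -0.2780 , qdot: -0.1883 4.3378 -5.4546 , tip: -0.1199 0.3802 0.4722 , u: -1.5983 1.0719 2.0000
step 6 , theta: 0.3204 0.9873 -0.2851 , qdot: -0.2743 3.2699 3.2523 , tip: -0.1271 0.3828 0.4665 , u: -3.4139 0.8757 -2.0000
step 7 , theta: 0.3183 1.0285 -0.2979 , qdot: -0.1509 4.8512 -5.0797 , tip: -0.1348 0.3854 0.4603 , u: -2.7072 0.8038 2.0000
step 8 , theta: 0.3163 1.0707 -0.3007 , qdot: -0.2430 3.6982 3.7431 , tip: -0.1436 0.3882 0.4533 , u: -4.3317 0.7015 -2.0000
step 9 , theta: 0.3145 1.1160 -0.3083 , qdot: -0.1264 5.2463 -4.5456 , tip: -0.1529 0.3907 0.4458 , u: -3.7554 0.6140 1.6944
step 10 , theta: 0.3127 1.1628 -0.3115 , qdot: -0.2114 4.2102 3.2084 , tip: -0.1630 0.3931 0.4378 , u: -5.0657 0.6091 -2.0000
step 11 , theta: 0.3112 1.2128 -0.3225 , qdot: -0.1025 5.6855 -4.7283 , tip: -0.1734 0.3947 0.4296 , u: -4.6880 0.5538 1.8099
step 12 , theta: 0.3096 1.2633 -0.3244 , qdot: -0.2096 4.5281 3.6248 , tip: -0.1848 0.3962 0.4207 , u: -5.8439 0.6137 -2.0000
step 13 , theta: 0.3080 1.3166 -0.3315 , qdot: -0.1106 6.0175 -4.3536 , tip: -0.1965 0.3968 0.4117 , u: -5.5342 0.5255 1.6224
step 14 , theta: 0.3063 1.3709 -0.3332 , qdot: -0.2194 4.9406 3.3111 , tip: -0.2091 0.3968 0.4023 , u: -6.4407 0.6318 -2.0000
step 15 , theta: 0.3046 1.4281 -0.3424 , qdot: -0.1260 6.3959 -4.4632 , tip: -0.2217 0.3958 0.3929 , u: -6.2736 0.5437 1.7231
step 16 , theta: 0.3027 1.4856 -0.3427 , qdot: -0.2548 5.2137 3.6751 , tip: -0.2353 0.3940 0.3831 , u: -6.9881 0.6947 -2.0000
step 17 , theta: 0.3006 1.5457 -0.3486 , qdot: -0.1650 6.6868 -4.1701 , tip: -0.2490 0.3911 0.3733 , u: -6.8557 0.5754 1.6048
step 18 , theta: 0.2982 1.6063 -0.3484 , qdot: -0.2995 5.5432 3.5198 , tip: -0.2633 0.3871 0.3635 , u: -7.3399 0.7493 -2.0000
step 19 , theta: 0.2957 1.6695 -0.3552 , qdot: -0.2110 6.9946 -4.2034 , tip: -0.2775 0.3819 0.3539 , u: -7.2909 0.6185 1.6807
step 20 , theta: 0.2928 1.7327 -0.3535 , qdot: -0.3670 5.7527 3.8323 , tip: -0.2924 0.3754 0.3442 , u: -7.5499 0.8210 -2.0000
step 21 , theta: 0.2896 1.7983 -0.3584 , qdot: -0.2757 7.2378 -4.0881 , tip: -0.3070 0.3676 0.3350 , u: -7.5169 0.6590 1.6784
step 22 , theta: 0.2859 1.8636 -0.3554 , qdot: -0.4526 5.9420 3.9678 , tip: -0.3221 0.3584 0.3259 , u: -7.5388 0.8765 -2.0000
step 23 , theta: 0.2819 1.9310 -0.3590 , qdot: -0.3595 7.4240 -3.9575 , tip: -0.3366 0.3479 0.3173 , u: -7.5229 0.6908 1.6716
step 24 , theta: 0.2773 1.9979 -0.3547 , qdot: -0.5653 6.0652 4.1024 , tip: -0.3513 0.3359 0.3091 , u: -7.3027 0.9164 -2.0000
step 25 , theta: 0.2721 2.0666 -0.3569 , qdot: -0.4712 7.5412 -3.8315 , tip: -0.3653 0.3227 0.3016 , u: -7.2929 0.7067 1.6694
step 26 , theta: 0.2662 2.1342 -0.3512 , qdot: -0.7192 6.0992 4.2565 , tip: -0.3792 0.3080 0.2947 , u: -6.8288 0.9367 -2.0000
step 27 , theta: 0.2595 2.2032 -0.3521 , qdot: -0.6262 7.5670 -3.6997 , tip: -0.3922 0.2922 0.2885 , u: -6.8174 0.7022 1.6631
step 28 , theta: 0.2517 2.2707 -0.3457 , qdot: -0.9312 6.0451 4.2827 , tip: -0.4048 0.2750 0.2831 , u: -6.1275 0.9348 -2.0000
step 29 , theta: 0.2430 2.3391 -0.3462 , qdot: -0.8450 7.4919 -3.6598 , tip: -0.4162 0.2569 0.2785 , u: -6.1208 0.6797 1.7049
step 30 , theta: 0.2325 2.4050 -0.3384 , qdot: -1.2368 5.8106 4.5132 , tip: -0.4271 0.2376 0.2747 , u: -5.1944 0.9250 -2.0000
step 31 , theta: 0.2207 2.4711 -0.3372 , qdot: -1.1534 7.2575 -3.5249 , tip: -0.4366 0.2176 0.2718 , u: -5.1865 0.6368 1.6850
step 32 , theta: 0.2068 2.5340 -0.3284 , qdot: -1.6385 5.4495 4.5678 , tip: -0.4454 0.1966 0.2697 , u: -4.0697 0.8891 -2.0000
step 33 , theta: 0.1911 2.5966 -0.3271 , qdot: -1.5427 6.9036 -3.5405 , tip: -0.4528 0.1755 0.2682 , u: -4.0887 0.5716 1.7397
step 34 , theta: 0.1727 2.6551 -0.3174 , qdot: -2.1157 4.9277 4.7339 , tip: -0.4595 0.1535 0.2673 , u: -2.8149 0.8354 -2.0000
step 35 , theta: 0.1526 2.7129 -0.3153 , qdot: -1.9540 6.4560 -3.5374 , tip: -0.4649 0.1316 0.2668 , u: -2.8812 0.4605 1.7694
step 36 , theta: 0.1300 2.7664 -0.3053 , qdot: -2.5417 4.4044 4.7739 , tip: -0.4696 0.1092 0.2664 , u: -1.5454 0.7115 -2.0000
step 37 , theta: 0.1063 2.8196 -0.3033 , qdot: -2.2524 6.0512 -3.5928 , tip: -0.4732 0.0872 0.2660 , u: -1.6561 0.2639 1.8190
step 38 , theta: 0.0811 2.8691 -0.2931 , qdot: -2.7553 3.9998 4.8633 , tip: -0.4762 0.0649 0.2653 , u: -0.3319 0.4749 -2.0000
step 39 , theta: 0.0560 2.9188 -0.2902 , qdot: -2.3166 5.7574 -3.4952 , tip: -0.4784 0.0432 0.2643 , u: -0.3603 -0.0697 1.7746
step 40 , theta: 0.0312 2.9660 -0.2798 , qdot: -2.6228 3.8474 4.8308 , tip: -0.4801 0.0215 0.2628 , u: 0.8781 0.0562 -2.0000
step 41 , theta: 0.0078 3.0140 -0.2757 , qdot: -2.1004 5.5749 -3.2590 , tip: -0.4810 0.0005 0.2609 , u: 1.0161 -0.5957 1.6557
step 42 , theta: -0.0137 3.0602 -0.2644 , qdot: -2.1831 3.8199 4.8231 , tip: -0.4815 -0.0203 0.2586 , u: 1.3316 -0.4448 -2.0000
step 43 , theta: -0.0339 3.1061 -0.2582 , qdot: -1.8959 5.1802 -2.8733 , tip: -0.4813 -0.0400 0.2561 , u: -1.5489 -0.3105 1.4780
step 44 , theta: -0.0569 3.1464 -0.2479 , qdot: -2.6579 3.0514 4.2425 , tip: -0.4808 -0.0591 0.2533 , u: -1.2258 0.5593 -2.0000
step 45 , theta: -0.0847 3.1835 -0.2504 , qdot: -2.9214 4.2319 -4.0153 , tip: -0.4797 -0.0770 0.2502 , u: -2.5271 0.8959 2.0000
step 46 , theta: -0.1168 3.2154 -0.2442 , qdot: -3.4766 2.3248 4.4781 , tip: -0.4786 -0.0952 0.2461
any joint saturated: yes


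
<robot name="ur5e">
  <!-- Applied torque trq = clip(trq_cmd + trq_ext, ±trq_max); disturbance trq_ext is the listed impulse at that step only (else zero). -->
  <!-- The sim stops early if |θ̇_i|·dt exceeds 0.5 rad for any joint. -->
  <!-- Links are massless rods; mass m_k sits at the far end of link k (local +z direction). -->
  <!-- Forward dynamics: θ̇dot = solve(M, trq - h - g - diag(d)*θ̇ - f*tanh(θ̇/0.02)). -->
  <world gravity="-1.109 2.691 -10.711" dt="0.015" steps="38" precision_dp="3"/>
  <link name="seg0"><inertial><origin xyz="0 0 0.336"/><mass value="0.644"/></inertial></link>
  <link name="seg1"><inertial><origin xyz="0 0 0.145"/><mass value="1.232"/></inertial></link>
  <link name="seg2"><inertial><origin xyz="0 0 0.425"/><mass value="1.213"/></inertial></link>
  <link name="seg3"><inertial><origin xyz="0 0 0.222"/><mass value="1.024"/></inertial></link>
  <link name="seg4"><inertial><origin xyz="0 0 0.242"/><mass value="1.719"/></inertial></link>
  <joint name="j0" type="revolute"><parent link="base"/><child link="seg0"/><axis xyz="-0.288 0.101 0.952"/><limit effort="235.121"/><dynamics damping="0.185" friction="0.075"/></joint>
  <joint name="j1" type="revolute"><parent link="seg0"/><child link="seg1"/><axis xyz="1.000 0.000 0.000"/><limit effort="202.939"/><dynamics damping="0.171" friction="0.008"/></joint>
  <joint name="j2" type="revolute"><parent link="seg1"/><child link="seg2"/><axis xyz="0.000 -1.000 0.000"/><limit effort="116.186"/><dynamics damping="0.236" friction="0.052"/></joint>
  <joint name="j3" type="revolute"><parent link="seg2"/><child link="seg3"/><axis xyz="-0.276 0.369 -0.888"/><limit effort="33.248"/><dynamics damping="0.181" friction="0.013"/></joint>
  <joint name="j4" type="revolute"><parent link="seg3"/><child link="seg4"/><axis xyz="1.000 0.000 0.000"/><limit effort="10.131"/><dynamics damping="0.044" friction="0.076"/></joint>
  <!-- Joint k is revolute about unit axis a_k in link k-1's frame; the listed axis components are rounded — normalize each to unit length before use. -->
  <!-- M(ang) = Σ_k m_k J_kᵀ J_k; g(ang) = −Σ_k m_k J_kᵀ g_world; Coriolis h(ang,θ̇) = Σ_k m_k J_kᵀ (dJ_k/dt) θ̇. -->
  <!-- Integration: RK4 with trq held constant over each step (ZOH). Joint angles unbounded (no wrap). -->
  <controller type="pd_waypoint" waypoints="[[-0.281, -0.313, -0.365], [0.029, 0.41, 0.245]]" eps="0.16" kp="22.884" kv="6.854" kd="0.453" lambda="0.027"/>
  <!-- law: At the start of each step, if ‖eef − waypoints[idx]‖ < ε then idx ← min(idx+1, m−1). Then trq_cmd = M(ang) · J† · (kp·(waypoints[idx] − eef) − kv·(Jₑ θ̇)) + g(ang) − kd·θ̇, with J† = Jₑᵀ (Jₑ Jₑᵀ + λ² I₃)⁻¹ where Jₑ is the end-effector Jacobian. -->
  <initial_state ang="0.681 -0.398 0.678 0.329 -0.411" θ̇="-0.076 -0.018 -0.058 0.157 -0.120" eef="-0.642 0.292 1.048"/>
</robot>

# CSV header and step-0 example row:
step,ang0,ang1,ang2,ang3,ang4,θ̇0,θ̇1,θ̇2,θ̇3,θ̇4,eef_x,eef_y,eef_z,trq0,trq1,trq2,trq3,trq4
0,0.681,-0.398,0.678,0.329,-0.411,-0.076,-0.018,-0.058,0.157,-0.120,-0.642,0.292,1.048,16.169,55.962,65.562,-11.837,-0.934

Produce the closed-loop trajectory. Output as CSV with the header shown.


step,ang0,ang1,ang2,ang3,ang4,θ̇0,θ̇1,θ̇2,θ̇3,θ̇4,eef_x,eef_y,eef_z,trq0,trq1,trq2,trq3,trq4
1,0.668,-0.391,0.689,0.337,-0.439,-1.666,0.953,1.446,0.827,-3.560,-0.641,0.292,1.045,15.370,50.172,56.730,-10.839,0.971
2,0.635,-0.371,0.718,0.351,-0.511,-2.669,1.743,2.501,0.961,-6.124,-0.637,0.289,1.035,14.257,41.321,47.210,-9.468,2.102
3,0.593,-0.340,0.761,0.365,-0.616,-3.000,2.348,3.114,0.762,-7.829,-0.632,0.281,1.020,12.436,31.942,37.548,-7.865,2.630
4,0.549,-0.302,0.810,0.374,-0.741,-2.856,2.762,3.430,0.485,-8.756,-0.625,0.270,1.001,10.133,23.686,28.521,-6.237,2.737
5,0.509,-0.259,0.862,0.380,-0.875,-2.475,3.013,3.588,0.234,-9.097,-0.617,0.255,0.978,7.748,17.095,20.581,-4.698,2.617
6,0.475,-0.213,0.917,0.381,-1.012,-2.016,3.146,3.682,0.019,-9.058,-0.608,0.236,0.953,5.558,12.087,13.812,-3.285,2.411
7,0.449,-0.165,0.972,0.380,-1.146,-1.555,3.204,3.759,-0.166,-8.787,-0.599,0.214,0.926,3.691,8.374,8.122,-2.008,2.200
8,0.429,-0.117,1.029,0.376,-1.274,-1.133,3.227,3.838,-0.357,-8.380,-0.589,0.190,0.897,2.186,5.677,3.353,-0.856,2.013
9,0.415,-0.068,1.087,0.370,-1.396,-0.756,3.241,3.924,-0.568,-7.889,-0.581,0.165,0.866,1.037,3.759,-0.639,0.179,1.854
10,0.406,-0.020,1.147,0.359,-1.511,-0.418,3.268,4.020,-0.806,-7.339,-0.572,0.139,0.833,0.219,2.437,-3.974,1.099,1.712
11,0.402,0.030,1.208,0.345,-1.616,-0.106,3.326,4.125,-1.075,-6.743,-0.565,0.112,0.800,-0.293,1.567,-6.751,1.911,1.570
12,0.403,0.080,1.271,0.327,-1.713,0.175,3.444,4.234,-1.396,-6.108,-0.558,0.086,0.765,-0.513,1.033,-9.051,2.630,1.413
13,0.408,0.133,1.335,0.304,-1.799,0.468,3.623,4.356,-1.737,-5.432,-0.552,0.061,0.729,-0.471,0.738,-10.950,3.250,1.228
14,0.417,0.189,1.401,0.275,-1.876,0.797,3.874,4.497,-2.092,-4.715,-0.546,0.037,0.693,-0.176,0.605,-12.526,3.781,1.004
15,0.432,0.250,1.470,0.241,-1.941,1.193,4.210,4.664,-2.458,-3.958,-0.540,0.014,0.656,0.378,0.564,-13.872,4.240,0.738
16,0.454,0.316,1.542,0.202,-1.994,1.697,4.638,4.871,-2.833,-3.163,-0.534,-0.006,0.619,1.215,0.546,-15.113,4.645,0.430
17,0.484,0.389,1.617,0.157,-2.035,2.370,5.144,5.141,-3.214,-2.333,-0.528,-0.025,0.582,2.388,0.487,-16.434,5.023,0.085
18,0.526,0.470,1.696,0.106,-2.064,3.293,5.664,5.505,-3.581,-1.482,-0.522,-0.040,0.546,3.983,0.334,-18.122,5.402,-0.285
19,0.585,0.557,1.783,0.050,-2.080,4.538,5.981,5.998,-3.833,-0.653,-0.516,-0.053,0.509,6.068,0.090,-20.557,5.784,-0.649
20,0.664,0.645,1.877,-0.006,-2.085,6.009,5.510,6.583,-3.585,0.005,-0.509,-0.063,0.474,8.430,-0.019,-23.889,6.048,-0.925
21,0.763,0.714,1.979,-0.052,-2.083,7.005,3.420,6.939,-2.210,0.192,-0.502,-0.069,0.439,10.129,0.602,-27.109,5.899,-0.961
22,0.868,0.745,2.081,-0.073,-2.081,6.744,0.577,6.636,-0.453,-0.023,-0.494,-0.073,0.404,10.356,2.031,-28.629,5.579,-0.831
23,0.963,0.740,2.176,-0.075,-2.082,5.855,-1.208,5.934,0.169,-0.113,-0.486,-0.077,0.369,9.886,3.421,-29.061,5.731,-0.839
24,1.044,0.714,2.259,-0.073,-2.083,4.928,-2.172,5.206,0.141,0.051,-0.478,-0.081,0.333,9.375,4.555,-29.271,6.123,-1.045
25,1.111,0.677,2.333,-0.072,-2.080,4.086,-2.756,4.565,0.002,0.399,-0.470,-0.086,0.297,8.886,5.493,-29.412,6.510,-1.395
26,1.167,0.633,2.397,-0.073,-2.071,3.390,-3.086,4.038,-0.122,0.876,-0.462,-0.091,0.261,8.365,6.261,-29.485,6.852,-1.862
27,1.214,0.586,2.454,-0.075,-2.054,2.865,-3.205,3.619,-0.237,1.406,-0.454,-0.096,0.225,7.774,6.895,-29.502,7.168,-2.390
28,1.253,0.537,2.506,-0.079,-2.029,2.486,-3.180,3.283,-0.320,1.930,-0.445,-0.102,0.190,7.107,7.449,-29.448,7.457,-2.936
29,1.288,0.490,2.553,-0.084,-1.996,2.216,-3.060,3.007,-0.366,2.409,-0.436,-0.108,0.155,6.387,7.959,-29.316,7.716,-3.467
30,1.320,0.445,2.596,-0.089,-1.957,2.021,-2.884,2.769,-0.376,2.822,-0.426,-0.115,0.121,5.649,8.442,-29.113,7.943,-3.962
31,1.349,0.403,2.636,-0.094,-1.912,1.873,-2.677,2.557,-0.357,3.163,-0.415,-0.121,0.088,4.930,8.897,-28.848,8.136,-4.406
32,1.375,0.364,2.673,-0.099,-1.862,1.753,-2.457,2.362,-0.317,3.429,-0.404,-0.128,0.056,4.259,9.314,-28.536,8.295,-4.792
33,1.401,0.329,2.707,-0.103,-1.809,1.651,-2.233,2.181,-0.266,3.626,-0.392,-0.136,0.026,3.654,9.679,-28.189,8.417,-5.115
34,1.424,0.297,2.738,-0.106,-1.754,1.558,-2.011,2.010,-0.208,3.758,-0.380,-0.143,-0.003,3.125,9.981,-27.821,8.501,-5.372
35,1.447,0.268,2.767,-0.108,-1.697,1.473,-1.795,1.850,-0.150,3.834,-0.367,-0.150,-0.031,2.676,10.209,-27.440,8.549,-5.564
36,1.468,0.243,2.794,-0.110,-1.639,1.392,-1.588,1.699,-0.094,3.859,-0.354,-0.157,-0.057,2.303,10.358,-27.056,8.561,-5.693
37,1.488,0.220,2.818,-0.111,-1.581,1.316,-1.392,1.558,-0.044,3.840,-0.341,-0.163,-0.081,2.002,10.428,-26.676,8.539,-5.762
38,1.507,0.201,2.841,-0.111,-1.524,1.248,-1.205,1.426,-0.007,3.782,-0.327,-0.169,-0.103,,,,,


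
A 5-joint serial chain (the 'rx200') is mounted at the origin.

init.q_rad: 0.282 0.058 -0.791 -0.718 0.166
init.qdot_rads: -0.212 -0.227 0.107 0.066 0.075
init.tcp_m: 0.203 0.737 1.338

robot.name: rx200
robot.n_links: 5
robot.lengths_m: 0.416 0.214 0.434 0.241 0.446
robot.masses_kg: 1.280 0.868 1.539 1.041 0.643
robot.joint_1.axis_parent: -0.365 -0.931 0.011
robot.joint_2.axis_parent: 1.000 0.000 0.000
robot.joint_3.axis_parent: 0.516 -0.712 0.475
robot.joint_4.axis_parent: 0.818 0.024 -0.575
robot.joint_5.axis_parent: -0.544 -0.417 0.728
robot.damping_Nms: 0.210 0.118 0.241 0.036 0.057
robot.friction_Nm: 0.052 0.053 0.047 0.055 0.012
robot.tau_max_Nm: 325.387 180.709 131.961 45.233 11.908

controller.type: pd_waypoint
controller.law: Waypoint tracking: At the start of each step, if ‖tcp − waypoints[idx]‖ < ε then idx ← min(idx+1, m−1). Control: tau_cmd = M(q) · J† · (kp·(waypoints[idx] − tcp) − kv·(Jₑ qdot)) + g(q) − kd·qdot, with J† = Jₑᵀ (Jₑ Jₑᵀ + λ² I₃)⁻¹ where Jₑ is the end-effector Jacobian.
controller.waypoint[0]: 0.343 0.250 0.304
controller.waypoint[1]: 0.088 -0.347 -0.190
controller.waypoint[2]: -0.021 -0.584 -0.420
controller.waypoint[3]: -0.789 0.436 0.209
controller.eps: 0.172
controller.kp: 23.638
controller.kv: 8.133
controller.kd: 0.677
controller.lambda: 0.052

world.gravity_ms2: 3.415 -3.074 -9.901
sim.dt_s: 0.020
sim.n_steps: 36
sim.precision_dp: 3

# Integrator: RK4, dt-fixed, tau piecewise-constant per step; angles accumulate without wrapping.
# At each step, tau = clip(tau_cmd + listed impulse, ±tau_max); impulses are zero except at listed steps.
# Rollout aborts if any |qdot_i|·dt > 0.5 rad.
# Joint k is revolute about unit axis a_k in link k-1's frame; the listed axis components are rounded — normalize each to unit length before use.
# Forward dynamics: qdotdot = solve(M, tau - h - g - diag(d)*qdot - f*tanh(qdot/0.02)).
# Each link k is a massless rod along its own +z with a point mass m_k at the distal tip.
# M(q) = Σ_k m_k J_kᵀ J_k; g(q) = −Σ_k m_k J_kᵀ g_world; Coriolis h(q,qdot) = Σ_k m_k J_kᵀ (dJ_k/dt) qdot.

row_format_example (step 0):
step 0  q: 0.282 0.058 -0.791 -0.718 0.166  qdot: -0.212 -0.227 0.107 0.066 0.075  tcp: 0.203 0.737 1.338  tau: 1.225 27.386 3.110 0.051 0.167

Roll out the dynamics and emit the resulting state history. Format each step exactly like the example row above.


step 1  q: 0.282 0.066 -0.802 -0.731 0.170  qdot: 0.246 0.994 -1.154 -1.367 0.326  tcp: 0.207 0.736 1.332  tau: 2.808 22.388 5.439 1.300 0.032
step 2  q: 0.291 0.094 -0.834 -0.768 0.179  qdot: 0.563 1.878 -2.070 -2.292 0.459  tcp: 0.212 0.731 1.319  tau: 3.811 16.915 6.455 1.855 0.003
step 3  q: 0.304 0.138 -0.882 -0.819 0.188  qdot: 0.766 2.496 -2.716 -2.828 0.431  tcp: 0.218 0.722 1.300  tau: 4.831 11.675 6.929 1.958 0.103
step 4  q: 0.320 0.192 -0.941 -0.878 0.196  qdot: 0.886 2.921 -3.169 -3.048 0.337  tcp: 0.223 0.709 1.279  tau: 5.943 7.114 7.221 1.771 0.252
step 5  q: 0.339 0.254 -1.007 -0.939 0.201  qdot: 0.951 3.214 -3.482 -3.044 0.208  tcp: 0.229 0.694 1.256  tau: 7.140 3.398 7.506 1.420 0.423
step 6  q: 0.358 0.320 -1.079 -0.998 0.204  qdot: 0.977 3.426 -3.693 -2.892 0.071  tcp: 0.235 0.676 1.232  tau: 8.324 0.512 7.819 0.985 0.598
step 7  q: 0.378 0.390 -1.154 -1.054 0.205  qdot: 0.979 3.593 -3.833 -2.643 -0.053  tcp: 0.241 0.658 1.208  tau: 9.362 -1.646 8.124 0.510 0.757
step 8  q: 0.397 0.463 -1.232 -1.103 0.202  qdot: 0.963 3.744 -3.917 -2.338 -0.163  tcp: 0.248 0.638 1.184  tau: 10.150 -3.204 8.369 0.027 0.903
step 9  q: 0.416 0.540 -1.310 -1.147 0.198  qdot: 0.933 3.899 -3.957 -2.015 -0.283  tcp: 0.255 0.619 1.160  tau: 10.620 -4.275 8.514 -0.441 1.056
step 10  q: 0.434 0.619 -1.390 -1.184 0.191  qdot: 0.890 4.074 -3.965 -1.681 -0.396  tcp: 0.262 0.599 1.136  tau: 10.634 -4.960 8.466 -0.885 1.198
step 11  q: 0.451 0.703 -1.469 -1.214 0.182  qdot: 0.831 4.281 -3.945 -1.352 -0.505  tcp: 0.270 0.581 1.112  tau: 10.076 -5.328 8.141 -1.289 1.332
step 12  q: 0.467 0.791 -1.547 -1.238 0.171  qdot: 0.750 4.528 -3.904 -1.040 -0.609  tcp: 0.278 0.563 1.089  tau: 8.791 -5.414 7.433 -1.635 1.454
step 13  q: 0.481 0.884 -1.625 -1.256 0.158  qdot: 0.634 4.818 -3.846 -0.759 -0.704  tcp: 0.286 0.546 1.066  tau: 6.565 -5.228 6.215 -1.893 1.559
step 14  q: 0.492 0.984 -1.701 -1.269 0.143  qdot: 0.464 5.144 -3.777 -0.533 -0.773  tcp: 0.294 0.531 1.044  tau: 3.123 -4.750 4.352 -2.022 1.634
step 15  q: 0.499 1.090 -1.776 -1.279 0.128  qdot: 0.208 5.478 -3.705 -0.404 -0.786  tcp: 0.303 0.517 1.023  tau: -1.787 -3.967 1.769 -1.960 1.658
step 16  q: 0.499 1.203 -1.850 -1.287 0.113  qdot: -0.184 5.758 -3.647 -0.439 -0.687  tcp: 0.312 0.505 1.002  tau: -7.972 -2.958 -1.338 -1.650 1.596
step 17  q: 0.490 1.319 -1.922 -1.298 0.102  qdot: -0.773 5.864 -3.633 -0.738 -0.409  tcp: 0.321 0.495 0.983  tau: -13.819 -2.041 -4.163 -1.114 1.406
step 18  q: 0.467 1.435 -1.996 -1.319 0.098  qdot: -1.603 5.615 -3.703 -1.411 0.085  tcp: 0.331 0.486 0.965  tau: -15.460 -1.737 -5.282 -0.567 1.070
step 19  q: 0.425 1.541 -2.071 -1.357 0.105  qdot: -2.626 4.850 -3.882 -2.462 0.697  tcp: 0.341 0.478 0.946  tau: -9.105 -2.142 -3.915 -0.372 0.651
step 20  q: 0.362 1.627 -2.151 -1.418 0.123  qdot: -3.638 3.612 -4.138 -3.649 1.201  tcp: 0.353 0.468 0.926  tau: 4.025 -2.454 -1.267 -0.691 0.261
step 21  q: 0.282 1.686 -2.236 -1.500 0.147  qdot: -4.385 2.285 -4.358 -4.566 1.223  tcp: 0.367 0.456 0.902  tau: 18.397 -1.902 0.760 -1.333 0.084
step 22  q: 0.190 1.722 -2.324 -1.594 0.167  qdot: -4.761 1.283 -4.430 -4.853 0.812  tcp: 0.386 0.441 0.875  tau: 29.568 -0.611 1.075 -1.995 0.024
step 23  q: 0.094 1.742 -2.412 -1.688 0.178  qdot: -4.845 0.720 -4.328 -4.495 0.351  tcp: 0.409 0.425 0.844  tau: 36.585 0.864 -0.285 -2.434 -0.168
step 24  q: -0.002 1.754 -2.496 -1.771 0.181  qdot: -4.772 0.462 -4.103 -3.781 0.106  tcp: 0.436 0.410 0.811  tau: 40.392 2.158 -2.630 -2.519 -0.592
step 25  q: -0.096 1.763 -2.576 -1.839 0.182  qdot: -4.633 0.339 -3.832 -3.021 0.077  tcp: 0.465 0.396 0.777  tau: 42.092 3.175 -5.224 -2.249 -1.155
step 26  q: -0.187 1.769 -2.650 -1.892 0.183  qdot: -4.470 0.257 -3.567 -2.386 0.137  tcp: 0.493 0.384 0.741  tau: 42.418 3.932 -7.608 -1.715 -1.711
step 27  q: -0.275 1.774 -2.719 -1.935 0.186  qdot: -4.294 0.177 -3.334 -1.917 0.210  tcp: 0.520 0.375 0.705  tau: 41.841 4.473 -9.611 -1.025 -2.185
step 28  q: -0.359 1.777 -2.784 -1.970 0.190  qdot: -4.109 0.088 -3.141 -1.589 0.279  tcp: 0.544 0.367 0.670  tau: 40.684 4.844 -11.224 -0.269 -2.568
step 29  q: -0.440 1.778 -2.845 -1.999 0.196  qdot: -3.917 -0.002 -2.983 -1.364 0.331  tcp: 0.565 0.361 0.635  tau: 39.153 5.080 -12.483 0.491 -2.856
step 30  q: -0.516 1.778 -2.903 -2.024 0.202  qdot: -3.723 -0.082 -2.858 -1.203 0.366  tcp: 0.581 0.357 0.601  tau: 37.379 5.205 -13.448 1.212 -3.061
step 31  q: -0.589 1.775 -2.959 -2.047 0.210  qdot: -3.530 -0.154 -2.759 -1.087 0.393  tcp: 0.594 0.354 0.569  tau: 35.478 5.257 -14.157 1.875 -3.201
step 32  q: -0.658 1.772 -3.014 -2.067 0.218  qdot: -3.343 -0.218 -2.680 -0.999 0.416  tcp: 0.603 0.352 0.539  tau: 33.521 5.263 -14.644 2.469 -3.285
step 33  q: -0.723 1.767 -3.067 -2.086 0.226  qdot: -3.165 -0.271 -2.617 -0.925 0.435  tcp: 0.609 0.351 0.510  tau: 31.552 5.238 -14.944 2.987 -3.324
step 34  q: -0.785 1.761 -3.119 -2.104 0.235  qdot: -2.999 -0.311 -2.565 -0.856 0.451  tcp: 0.611 0.351 0.485  tau: 29.605 5.194 -15.084 3.429 -3.326
step 35  q: -0.843 1.755 -3.170 -2.120 0.244  qdot: -2.847 -0.342 -2.521 -0.787 0.466  tcp: 0.611 0.351 0.461  tau: 27.705 5.139 -15.087 3.796 -3.297
step 36  q: -0.899 1.748 -3.220 -2.135 0.253  qdot: -2.713 -0.363 -2.480 -0.713 0.480  tcp: 0.608 0.352 0.440


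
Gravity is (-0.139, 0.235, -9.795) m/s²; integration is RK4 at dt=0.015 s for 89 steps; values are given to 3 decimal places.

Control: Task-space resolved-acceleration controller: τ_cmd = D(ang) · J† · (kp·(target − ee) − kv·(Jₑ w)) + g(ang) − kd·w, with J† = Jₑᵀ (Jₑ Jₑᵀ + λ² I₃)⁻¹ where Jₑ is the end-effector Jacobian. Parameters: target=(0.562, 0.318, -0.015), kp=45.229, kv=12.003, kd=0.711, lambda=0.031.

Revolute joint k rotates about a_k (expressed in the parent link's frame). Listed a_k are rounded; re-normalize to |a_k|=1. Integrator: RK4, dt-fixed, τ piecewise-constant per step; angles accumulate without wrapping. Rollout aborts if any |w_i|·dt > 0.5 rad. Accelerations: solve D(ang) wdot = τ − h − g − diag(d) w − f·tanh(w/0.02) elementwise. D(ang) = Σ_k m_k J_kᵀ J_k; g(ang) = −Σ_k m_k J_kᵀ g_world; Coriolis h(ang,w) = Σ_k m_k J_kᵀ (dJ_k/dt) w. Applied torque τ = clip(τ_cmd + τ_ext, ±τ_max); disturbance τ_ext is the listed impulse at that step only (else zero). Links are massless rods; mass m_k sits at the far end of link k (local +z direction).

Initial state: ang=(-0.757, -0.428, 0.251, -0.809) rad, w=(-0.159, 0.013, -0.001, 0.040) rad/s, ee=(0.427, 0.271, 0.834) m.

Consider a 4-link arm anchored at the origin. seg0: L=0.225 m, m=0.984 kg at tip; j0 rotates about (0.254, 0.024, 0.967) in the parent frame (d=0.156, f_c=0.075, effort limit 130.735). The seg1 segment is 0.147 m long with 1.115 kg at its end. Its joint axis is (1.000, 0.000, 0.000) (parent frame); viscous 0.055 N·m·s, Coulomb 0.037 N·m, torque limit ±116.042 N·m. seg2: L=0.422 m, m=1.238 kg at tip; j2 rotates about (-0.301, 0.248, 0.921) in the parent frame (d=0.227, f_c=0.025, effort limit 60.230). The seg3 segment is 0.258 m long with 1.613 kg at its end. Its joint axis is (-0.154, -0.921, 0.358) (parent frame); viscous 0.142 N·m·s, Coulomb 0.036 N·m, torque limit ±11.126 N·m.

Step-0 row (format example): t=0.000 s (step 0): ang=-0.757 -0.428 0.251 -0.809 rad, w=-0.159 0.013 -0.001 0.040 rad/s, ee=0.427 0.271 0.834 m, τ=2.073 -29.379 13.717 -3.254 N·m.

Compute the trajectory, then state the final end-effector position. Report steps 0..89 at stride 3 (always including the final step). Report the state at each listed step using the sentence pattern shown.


t=0.045 s (step 3): ang=-0.692 -0.465 0.275 -0.939 rad, w=2.157 -1.318 1.079 -4.334 rad/s, ee=0.435 0.275 0.803 m, τ=-0.362 -9.316 5.072 0.847 N·m.
t=0.090 s (step 6): ang=-0.606 -0.531 0.343 -1.134 rad, w=1.524 -1.585 1.864 -4.121 rad/s, ee=0.452 0.290 0.739 m, τ=-0.916 2.254 -0.637 0.811 N·m.
t=0.135 s (step 9): ang=-0.557 -0.607 0.433 -1.299 rad, w=0.670 -1.780 2.066 -3.197 rad/s, ee=0.472 0.310 0.663 m, τ=-0.695 9.266 -4.584 0.359 N·m.
t=0.180 s (step 12): ang=-0.541 -0.692 0.522 -1.421 rad, w=0.107 -2.025 1.837 -2.193 rad/s, ee=0.493 0.330 0.582 m, τ=0.070 14.086 -7.228 -0.254 N·m.
t=0.225 s (step 15): ang=-0.543 -0.788 0.596 -1.499 rad, w=-0.158 -2.217 1.448 -1.316 rad/s, ee=0.513 0.347 0.501 m, τ=1.134 17.829 -9.078 -0.914 N·m.
t=0.270 s (step 18): ang=-0.553 -0.889 0.653 -1.542 rad, w=-0.249 -2.265 1.090 -0.634 rad/s, ee=0.530 0.358 0.423 m, τ=2.265 20.737 -10.415 -1.509 N·m.
t=0.315 s (step 21): ang=-0.564 -0.989 0.696 -1.559 rad, w=-0.257 -2.162 0.824 -0.161 rad/s, ee=0.544 0.364 0.349 m, τ=3.218 22.756 -11.315 -1.957 N·m.
t=0.360 s (step 24): ang=-0.575 -1.082 0.728 -1.560 rad, w=-0.229 -1.952 0.645 0.107 rad/s, ee=0.554 0.366 0.282 m, τ=3.855 23.869 -11.799 -2.207 N·m.
t=0.405 s (step 27): ang=-0.585 -1.164 0.755 -1.552 rad, w=-0.193 -1.688 0.522 0.237 rad/s, ee=0.560 0.363 0.223 m, τ=4.174 24.186 -11.912 -2.322 N·m.
t=0.450 s (step 30): ang=-0.593 -1.234 0.776 -1.540 rad, w=-0.159 -1.411 0.428 0.285 rad/s, ee=0.564 0.358 0.173 m, τ=4.248 23.901 -11.734 -2.359 N·m.
t=0.495 s (step 33): ang=-0.599 -1.291 0.793 -1.527 rad, w=-0.130 -1.150 0.352 0.281 rad/s, ee=0.565 0.351 0.131 m, τ=4.157 23.230 -11.367 -2.349 N·m.
t=0.540 s (step 36): ang=-0.604 -1.338 0.808 -1.515 rad, w=-0.105 -0.918 0.286 0.252 rad/s, ee=0.564 0.345 0.097 m, τ=3.975 22.362 -10.901 -2.317 N·m.
t=0.585 s (step 39): ang=-0.609 -1.374 0.819 -1.504 rad, w=-0.085 -0.721 0.228 0.215 rad/s, ee=0.563 0.339 0.071 m, τ=3.751 21.436 -10.408 -2.280 N·m.
t=0.630 s (step 42): ang=-0.612 -1.403 0.828 -1.496 rad, w=-0.069 -0.558 0.178 0.178 rad/s, ee=0.562 0.333 0.050 m, τ=3.519 20.546 -9.936 -2.248 N·m.
t=0.675 s (step 45): ang=-0.615 -1.425 0.835 -1.488 rad, w=-0.055 -0.426 0.136 0.147 rad/s, ee=0.561 0.328 0.034 m, τ=3.299 19.745 -9.511 -2.223 N·m.
t=0.720 s (step 48): ang=-0.617 -1.442 0.841 -1.482 rad, w=-0.044 -0.322 0.101 0.122 rad/s, ee=0.560 0.325 0.021 m, τ=3.102 19.055 -9.146 -2.205 N·m.
t=0.765 s (step 51): ang=-0.619 -1.455 0.845 -1.477 rad, w=-0.035 -0.241 0.073 0.102 rad/s, ee=0.559 0.322 0.012 m, τ=2.933 18.481 -8.842 -2.192 N·m.
t=0.810 s (step 54): ang=-0.620 -1.464 0.847 -1.473 rad, w=-0.028 -0.179 0.052 0.086 rad/s, ee=0.558 0.320 0.005 m, τ=2.792 18.017 -8.597 -2.183 N·m.
t=0.855 s (step 57): ang=-0.621 -1.471 0.849 -1.470 rad, w=-0.022 -0.131 0.035 0.074 rad/s, ee=0.558 0.318 0.000 m, τ=2.678 17.650 -8.403 -2.176 N·m.
t=0.900 s (step 60): ang=-0.622 -1.476 0.851 -1.466 rad, w=-0.018 -0.094 0.024 0.065 rad/s, ee=0.558 0.317 -0.003 m, τ=2.590 17.365 -8.253 -2.170 N·m.
t=0.945 s (step 63): ang=-0.623 -1.479 0.852 -1.464 rad, w=-0.015 -0.066 0.018 0.057 rad/s, ee=0.558 0.316 -0.006 m, τ=2.522 17.149 -8.140 -2.166 N·m.
t=0.990 s (step 66): ang=-0.624 -1.482 0.852 -1.461 rad, w=-0.013 -0.045 0.013 0.051 rad/s, ee=0.558 0.316 -0.008 m, τ=2.470 16.986 -8.056 -2.161 N·m.
t=1.035 s (step 69): ang=-0.624 -1.484 0.853 -1.459 rad, w=-0.012 -0.029 0.010 0.046 rad/s, ee=0.558 0.315 -0.010 m, τ=2.432 16.865 -7.992 -2.157 N·m.
t=1.080 s (step 72): ang=-0.625 -1.485 0.853 -1.457 rad, w=-0.010 -0.018 0.008 0.042 rad/s, ee=0.558 0.315 -0.011 m, τ=2.405 16.776 -7.944 -2.153 N·m.
t=1.125 s (step 75): ang=-0.625 -1.485 0.853 -1.455 rad, w=-0.009 -0.011 0.005 0.038 rad/s, ee=0.558 0.315 -0.011 m, τ=2.385 16.715 -7.910 -2.149 N·m.
t=1.170 s (step 78): ang=-0.626 -1.486 0.854 -1.454 rad, w=-0.008 -0.007 0.003 0.035 rad/s, ee=0.558 0.315 -0.012 m, τ=2.372 16.674 -7.886 -2.146 N·m.
t=1.215 s (step 81): ang=-0.626 -1.486 0.854 -1.452 rad, w=-0.007 -0.004 0.001 0.032 rad/s, ee=0.558 0.315 -0.012 m, τ=2.363 16.648 -7.870 -2.143 N·m.
t=1.260 s (step 84): ang=-0.626 -1.486 0.854 -1.451 rad, w=-0.006 -0.002 0.000 0.030 rad/s, ee=0.558 0.315 -0.013 m, τ=2.357 16.632 -7.860 -2.141 N·m.
t=1.305 s (step 87): ang=-0.626 -1.486 0.854 -1.449 rad, w=-0.006 -0.001 -0.000 0.027 rad/s, ee=0.559 0.315 -0.013 m, τ=2.353 16.622 -7.853 -2.139 N·m.
t=1.335 s (step 89): ang=-0.627 -1.486 0.854 -1.449 rad, w=-0.005 -0.001 -0.001 0.026 rad/s, ee=0.559 0.315 -0.013 m.
final ee position (m): 0.559 0.315 -0.013


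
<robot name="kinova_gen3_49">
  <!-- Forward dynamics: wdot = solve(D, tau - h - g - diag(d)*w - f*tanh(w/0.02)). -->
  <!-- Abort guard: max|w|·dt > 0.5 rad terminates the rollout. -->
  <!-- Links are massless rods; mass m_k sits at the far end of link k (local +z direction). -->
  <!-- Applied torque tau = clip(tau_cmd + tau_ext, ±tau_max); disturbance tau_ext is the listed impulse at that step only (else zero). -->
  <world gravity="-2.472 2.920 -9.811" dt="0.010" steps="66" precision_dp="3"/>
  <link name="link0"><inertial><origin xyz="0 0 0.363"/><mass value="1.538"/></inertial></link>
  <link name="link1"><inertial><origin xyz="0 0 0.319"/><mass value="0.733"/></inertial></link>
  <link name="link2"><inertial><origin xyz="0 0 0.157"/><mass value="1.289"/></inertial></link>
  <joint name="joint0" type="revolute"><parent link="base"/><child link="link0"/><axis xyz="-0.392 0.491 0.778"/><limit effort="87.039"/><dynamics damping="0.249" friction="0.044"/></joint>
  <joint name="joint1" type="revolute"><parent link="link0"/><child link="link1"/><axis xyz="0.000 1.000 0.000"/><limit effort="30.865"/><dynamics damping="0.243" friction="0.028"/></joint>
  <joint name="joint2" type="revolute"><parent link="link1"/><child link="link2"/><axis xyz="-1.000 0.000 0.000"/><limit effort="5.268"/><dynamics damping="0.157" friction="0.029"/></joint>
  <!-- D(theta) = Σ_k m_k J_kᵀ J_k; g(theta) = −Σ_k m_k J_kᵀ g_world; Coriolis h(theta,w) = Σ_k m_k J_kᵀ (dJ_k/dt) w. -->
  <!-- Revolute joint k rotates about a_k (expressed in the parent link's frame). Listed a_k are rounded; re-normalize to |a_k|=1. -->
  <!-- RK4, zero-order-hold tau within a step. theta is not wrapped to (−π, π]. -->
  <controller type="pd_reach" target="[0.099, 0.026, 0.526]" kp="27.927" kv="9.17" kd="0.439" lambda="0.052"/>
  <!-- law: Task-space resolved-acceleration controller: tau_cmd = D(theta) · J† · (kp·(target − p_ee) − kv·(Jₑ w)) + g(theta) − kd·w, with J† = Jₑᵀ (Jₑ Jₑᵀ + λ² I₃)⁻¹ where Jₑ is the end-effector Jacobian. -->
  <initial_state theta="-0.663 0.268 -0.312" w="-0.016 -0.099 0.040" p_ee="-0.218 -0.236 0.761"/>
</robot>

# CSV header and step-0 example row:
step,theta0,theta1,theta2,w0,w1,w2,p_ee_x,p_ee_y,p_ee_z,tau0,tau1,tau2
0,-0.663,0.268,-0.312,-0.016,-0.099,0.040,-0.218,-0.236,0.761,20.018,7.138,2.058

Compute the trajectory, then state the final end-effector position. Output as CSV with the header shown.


step,theta0,theta1,theta2,w0,w1,w2,p_ee_x,p_ee_y,p_ee_z,tau0,tau1,tau2
1,-0.662,0.266,-0.314,0.307,-0.282,-0.455,-0.218,-0.235,0.761,19.040,6.846,2.167
2,-0.657,0.263,-0.320,0.554,-0.403,-0.692,-0.218,-0.235,0.761,18.085,6.545,2.144
3,-0.651,0.258,-0.327,0.760,-0.491,-0.813,-0.216,-0.234,0.762,17.166,6.251,2.066
4,-0.642,0.253,-0.336,0.939,-0.562,-0.878,-0.214,-0.232,0.762,16.285,5.967,1.966
5,-0.632,0.247,-0.345,1.097,-0.620,-0.916,-0.212,-0.231,0.764,15.440,5.695,1.858
6,-0.620,0.241,-0.354,1.241,-0.671,-0.942,-0.208,-0.229,0.765,14.630,5.435,1.751
7,-0.607,0.234,-0.364,1.371,-0.715,-0.961,-0.204,-0.227,0.767,13.851,5.186,1.646
8,-0.593,0.226,-0.373,1.489,-0.754,-0.977,-0.200,-0.224,0.768,13.099,4.947,1.546
9,-0.578,0.219,-0.383,1.596,-0.788,-0.991,-0.195,-0.222,0.770,12.373,4.717,1.450
10,-0.561,0.211,-0.393,1.693,-0.817,-1.004,-0.190,-0.219,0.772,11.671,4.496,1.360
11,-0.544,0.202,-0.403,1.781,-0.843,-1.016,-0.185,-0.216,0.774,10.989,4.282,1.274
12,-0.526,0.194,-0.413,1.860,-0.864,-1.027,-0.179,-0.212,0.776,10.328,4.074,1.193
13,-0.507,0.185,-0.424,1.930,-0.882,-1.036,-0.173,-0.209,0.778,9.686,3.873,1.117
14,-0.487,0.176,-0.434,1.992,-0.897,-1.045,-0.166,-0.205,0.780,9.061,3.677,1.045
15,-0.467,0.167,-0.445,2.047,-0.908,-1.052,-0.160,-0.201,0.783,8.454,3.487,0.977
16,-0.446,0.158,-0.455,2.094,-0.917,-1.058,-0.153,-0.197,0.785,7.865,3.303,0.913
17,-0.425,0.149,-0.466,2.134,-0.923,-1.064,-0.146,-0.193,0.787,7.293,3.123,0.853
18,-0.403,0.140,-0.476,2.167,-0.926,-1.068,-0.139,-0.189,0.789,6.738,2.948,0.797
19,-0.382,0.130,-0.487,2.195,-0.927,-1.072,-0.132,-0.184,0.790,6.201,2.779,0.745
20,-0.360,0.121,-0.498,2.217,-0.927,-1.075,-0.124,-0.180,0.792,5.680,2.614,0.697
21,-0.337,0.112,-0.509,2.233,-0.924,-1.078,-0.117,-0.175,0.794,5.177,2.454,0.652
22,-0.315,0.103,-0.519,2.244,-0.920,-1.080,-0.110,-0.170,0.796,4.691,2.299,0.612
23,-0.293,0.093,-0.530,2.250,-0.914,-1.082,-0.102,-0.166,0.797,4.223,2.149,0.574
24,-0.270,0.084,-0.541,2.252,-0.908,-1.084,-0.095,-0.161,0.798,3.772,2.004,0.540
25,-0.248,0.075,-0.552,2.250,-0.901,-1.085,-0.088,-0.156,0.800,3.338,1.863,0.510
26,-0.225,0.066,-0.563,2.244,-0.893,-1.087,-0.080,-0.151,0.801,2.921,1.728,0.482
27,-0.203,0.057,-0.574,2.235,-0.884,-1.088,-0.073,-0.146,0.802,2.521,1.598,0.458
28,-0.180,0.049,-0.584,2.222,-0.875,-1.090,-0.066,-0.141,0.802,2.137,1.473,0.437
29,-0.158,0.040,-0.595,2.207,-0.866,-1.092,-0.059,-0.136,0.803,1.769,1.353,0.418
30,-0.136,0.031,-0.606,2.189,-0.857,-1.094,-0.052,-0.131,0.804,1.417,1.238,0.403
31,-0.114,0.023,-0.617,2.170,-0.848,-1.096,-0.045,-0.126,0.804,1.080,1.128,0.389
32,-0.093,0.014,-0.628,2.148,-0.839,-1.098,-0.038,-0.121,0.804,0.758,1.023,0.379
33,-0.072,0.006,-0.639,2.124,-0.830,-1.100,-0.031,-0.115,0.805,0.451,0.923,0.370
34,-0.050,-0.002,-0.650,2.099,-0.822,-1.102,-0.025,-0.110,0.805,0.157,0.828,0.364
35,-0.030,-0.010,-0.661,2.072,-0.814,-1.104,-0.019,-0.105,0.805,-0.123,0.738,0.360
36,-0.009,-0.018,-0.672,2.044,-0.807,-1.107,-0.012,-0.101,0.804,-0.389,0.652,0.358
37,0.011,-0.027,-0.683,2.016,-0.800,-1.109,-0.006,-0.096,0.804,-0.643,0.570,0.358
38,0.031,-0.034,-0.694,1.986,-0.793,-1.111,-0.000,-0.091,0.804,-0.885,0.494,0.359
39,0.051,-0.042,-0.705,1.956,-0.788,-1.114,0.005,-0.086,0.803,-1.115,0.421,0.362
40,0.070,-0.050,-0.716,1.925,-0.783,-1.116,0.011,-0.081,0.803,-1.334,0.353,0.366
41,0.089,-0.058,-0.728,1.894,-0.778,-1.118,0.016,-0.077,0.802,-1.542,0.289,0.372
42,0.108,-0.066,-0.739,1.863,-0.774,-1.120,0.021,-0.072,0.801,-1.739,0.229,0.379
43,0.127,-0.073,-0.750,1.831,-0.771,-1.122,0.026,-0.068,0.800,-1.927,0.173,0.387
44,0.145,-0.081,-0.761,1.800,-0.768,-1.124,0.031,-0.063,0.799,-2.105,0.120,0.397
45,0.163,-0.089,-0.772,1.768,-0.766,-1.125,0.036,-0.059,0.798,-2.273,0.072,0.407
46,0.180,-0.096,-0.784,1.736,-0.764,-1.127,0.041,-0.055,0.797,-2.433,0.027,0.419
47,0.197,-0.104,-0.795,1.705,-0.762,-1.128,0.045,-0.050,0.796,-2.585,-0.015,0.431
48,0.214,-0.112,-0.806,1.673,-0.762,-1.129,0.049,-0.046,0.795,-2.728,-0.054,0.445
49,0.231,-0.119,-0.818,1.642,-0.761,-1.130,0.053,-0.043,0.793,-2.864,-0.089,0.459
50,0.247,-0.127,-0.829,1.611,-0.761,-1.130,0.057,-0.039,0.792,-2.992,-0.121,0.473
51,0.263,-0.135,-0.840,1.580,-0.762,-1.130,0.061,-0.035,0.791,-3.113,-0.151,0.489
52,0.279,-0.142,-0.851,1.550,-0.762,-1.130,0.065,-0.031,0.789,-3.227,-0.177,0.505
53,0.294,-0.150,-0.863,1.520,-0.763,-1.130,0.068,-0.028,0.788,-3.335,-0.201,0.521
54,0.309,-0.157,-0.874,1.491,-0.765,-1.129,0.071,-0.024,0.786,-3.437,-0.223,0.538
55,0.324,-0.165,-0.885,1.461,-0.766,-1.129,0.074,-0.021,0.784,-3.532,-0.242,0.556
56,0.338,-0.173,-0.897,1.432,-0.768,-1.127,0.078,-0.018,0.783,-3.622,-0.258,0.574
57,0.352,-0.180,-0.908,1.404,-0.770,-1.126,0.080,-0.015,0.781,-3.707,-0.272,0.592
58,0.366,-0.188,-0.919,1.376,-0.772,-1.124,0.083,-0.011,0.779,-3.786,-0.284,0.610
59,0.380,-0.196,-0.930,1.349,-0.774,-1.122,0.086,-0.009,0.778,-3.861,-0.294,0.629
60,0.393,-0.204,-0.941,1.321,-0.776,-1.120,0.088,-0.006,0.776,-3.931,-0.302,0.649
61,0.406,-0.211,-0.953,1.295,-0.779,-1.117,0.091,-0.003,0.774,-3.996,-0.308,0.668
62,0.419,-0.219,-0.964,1.269,-0.781,-1.114,0.093,-0.000,0.772,-4.057,-0.313,0.688
63,0.432,-0.227,-0.975,1.243,-0.784,-1.111,0.095,0.002,0.770,-4.114,-0.315,0.708
64,0.444,-0.235,-0.986,1.218,-0.786,-1.108,0.097,0.005,0.768,-4.167,-0.316,0.728
65,0.456,-0.243,-0.997,1.193,-0.789,-1.104,0.099,0.007,0.767,-4.217,-0.315,0.748
66,0.468,-0.251,-1.008,1.168,-0.791,-1.100,0.101,0.009,0.765,,,
# final p_ee position (m): 0.101 0.009 0.765
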